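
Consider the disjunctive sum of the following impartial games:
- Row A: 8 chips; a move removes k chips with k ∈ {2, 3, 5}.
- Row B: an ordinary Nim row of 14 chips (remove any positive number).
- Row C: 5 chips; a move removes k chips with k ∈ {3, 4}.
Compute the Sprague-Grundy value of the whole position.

Grundy values for row A (subtraction set {2, 3, 5}):
k:     0  1  2  3  4  5  6  7  8
g(k):  0  0  1  1  2  2  3  0  0
So g(8) = 0.
Row B is a plain Nim row of size 14, so its Grundy value is 14.
Build the Grundy sequence for row C with g(k) = mex{g(k−s) : s ∈ {3, 4}, s ≤ k}:
g(0) = mex{} = 0
g(1) = mex{} = 0
g(2) = mex{} = 0
g(3) = mex{0} = 1
g(4) = mex{0} = 1
g(5) = mex{0} = 1
So g(5) = 1.
By the Sprague-Grundy theorem, the Grundy value of a sum of independent games is the XOR of the component values.
Combined value = 0 XOR 14 XOR 1 = 15.

15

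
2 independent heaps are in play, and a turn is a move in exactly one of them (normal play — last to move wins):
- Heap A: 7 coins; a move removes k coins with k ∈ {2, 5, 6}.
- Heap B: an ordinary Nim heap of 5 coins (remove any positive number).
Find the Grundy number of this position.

6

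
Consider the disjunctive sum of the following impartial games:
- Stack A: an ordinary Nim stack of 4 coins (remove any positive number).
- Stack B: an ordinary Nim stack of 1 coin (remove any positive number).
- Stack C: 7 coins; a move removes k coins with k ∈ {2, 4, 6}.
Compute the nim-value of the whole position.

Stack A is a plain Nim stack of size 4, so its Grundy value is 4.
Stack B is a plain Nim stack of size 1, so its Grundy value is 1.
Build the Grundy sequence for stack C with g(k) = mex{g(k−s) : s ∈ {2, 4, 6}, s ≤ k}:
g(0) = mex{} = 0
g(1) = mex{} = 0
g(2) = mex{0} = 1
g(3) = mex{0} = 1
g(4) = mex{0,1} = 2
g(5) = mex{0,1} = 2
g(6) = mex{0,1,2} = 3
g(7) = mex{0,1,2} = 3
So g(7) = 3.
The value of a disjunctive sum is the nim-sum of the parts.
Combined value = 4 ⊕ 1 ⊕ 3 = 6.

6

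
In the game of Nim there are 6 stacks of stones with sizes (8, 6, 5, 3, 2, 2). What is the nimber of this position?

8

Compute the nim-sum pairwise:
8 XOR 6 = 14
14 XOR 5 = 11
11 XOR 3 = 8
8 XOR 2 = 10
10 XOR 2 = 8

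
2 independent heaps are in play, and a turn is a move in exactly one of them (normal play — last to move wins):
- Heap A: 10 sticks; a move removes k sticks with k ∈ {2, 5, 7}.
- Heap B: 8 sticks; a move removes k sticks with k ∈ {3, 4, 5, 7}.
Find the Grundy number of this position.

2

Build the Grundy sequence for heap A with g(k) = mex{g(k−s) : s ∈ {2, 5, 7}, s ≤ k}:
k:     0  1  2  3  4  5  6  7  8  9 10
g(k):  0  0  1  1  0  2  1  3  2  2  0
So g(10) = 0.
Build the Grundy sequence for heap B with g(k) = mex{g(k−s) : s ∈ {3, 4, 5, 7}, s ≤ k}:
g(0) = mex{} = 0
g(1) = mex{} = 0
g(2) = mex{} = 0
g(3) = mex{0} = 1
g(4) = mex{0} = 1
g(5) = mex{0} = 1
g(6) = mex{0,1} = 2
g(7) = mex{0,1} = 2
g(8) = mex{0,1} = 2
So g(8) = 2.
By the Sprague-Grundy theorem, the Grundy value of a sum of independent games is the XOR of the component values.
Combined value = 0 XOR 2 = 2.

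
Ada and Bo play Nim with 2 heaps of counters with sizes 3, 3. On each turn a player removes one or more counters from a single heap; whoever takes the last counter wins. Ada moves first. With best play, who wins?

Compute the nim-sum pairwise:
3 ^ 3 = 0
The nim-sum is 0, so this is a P-position: the player to move is in a losing position under optimal play; Ada is about to move from it and so loses — Bo wins.

Bo wins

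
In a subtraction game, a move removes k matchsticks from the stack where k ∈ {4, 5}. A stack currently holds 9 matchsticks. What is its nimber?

0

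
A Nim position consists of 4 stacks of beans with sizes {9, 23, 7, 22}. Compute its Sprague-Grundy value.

15

Compute the nim-sum pairwise:
9 ⊕ 23 = 30
30 ⊕ 7 = 25
25 ⊕ 22 = 15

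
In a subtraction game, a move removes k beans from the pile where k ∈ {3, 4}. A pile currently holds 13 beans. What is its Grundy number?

2

Grundy values for subtraction set {3, 4}:
k:     0  1  2  3  4  5  6  7  8  9 10 11 12 13
g(k):  0  0  0  1  1  1  2  0  0  0  1  1  1  2
So g(13) = 2.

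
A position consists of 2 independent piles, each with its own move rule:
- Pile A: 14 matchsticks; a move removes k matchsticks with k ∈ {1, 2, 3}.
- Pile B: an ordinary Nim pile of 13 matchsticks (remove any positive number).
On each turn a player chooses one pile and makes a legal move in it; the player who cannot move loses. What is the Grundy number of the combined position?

15

For pile A, compute g(0), g(1), … with moves {1, 2, 3}:
g(0) = mex{} = 0
g(1) = mex{0} = 1
g(2) = mex{0,1} = 2
g(3) = mex{0,1,2} = 3
g(4) = mex{1,2,3} = 0
g(5) = mex{0,2,3} = 1
g(6) = mex{0,1,3} = 2
g(7) = mex{0,1,2} = 3
g(8) = mex{1,2,3} = 0
g(9) = mex{0,2,3} = 1
g(10) = mex{0,1,3} = 2
g(11) = mex{0,1,2} = 3
g(12) = mex{1,2,3} = 0
g(13) = mex{0,2,3} = 1
g(14) = mex{0,1,3} = 2
So g(14) = 2.
Pile B is a plain Nim pile of size 13, so its Grundy value is 13.
By the Sprague-Grundy theorem, the Grundy value of a sum of independent games is the XOR of the component values.
Combined value = 2 XOR 13 = 15.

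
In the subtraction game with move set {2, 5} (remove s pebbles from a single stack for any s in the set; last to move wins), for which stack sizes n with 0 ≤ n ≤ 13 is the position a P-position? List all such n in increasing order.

0, 1, 4, 7, 8, 11

Grundy values for subtraction set {2, 5}:
g(0) = mex{} = 0
g(1) = mex{} = 0
g(2) = mex{0} = 1
g(3) = mex{0} = 1
g(4) = mex{1} = 0
g(5) = mex{0,1} = 2
g(6) = mex{0} = 1
g(7) = mex{1,2} = 0
g(8) = mex{1} = 0
g(9) = mex{0} = 1
g(10) = mex{0,2} = 1
g(11) = mex{1} = 0
g(12) = mex{0,1} = 2
g(13) = mex{0} = 1
The P-positions (g = 0) in 0..13 are 0, 1, 4, 7, 8, 11.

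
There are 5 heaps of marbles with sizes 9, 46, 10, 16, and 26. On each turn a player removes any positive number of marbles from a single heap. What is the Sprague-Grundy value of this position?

39

Compute the nim-sum pairwise:
9 ⊕ 46 = 39
39 ⊕ 10 = 45
45 ⊕ 16 = 61
61 ⊕ 26 = 39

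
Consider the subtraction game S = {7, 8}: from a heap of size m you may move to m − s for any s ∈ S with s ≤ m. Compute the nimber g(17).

0

Compute g(0), g(1), … for moves {7, 8}:
k:     0  1  2  3  4  5  6  7  8  9 10 11 12 13 14 15 16 17
g(k):  0  0  0  0  0  0  0  1  1  1  1  1  1  1  2  0  0  0
So g(17) = 0.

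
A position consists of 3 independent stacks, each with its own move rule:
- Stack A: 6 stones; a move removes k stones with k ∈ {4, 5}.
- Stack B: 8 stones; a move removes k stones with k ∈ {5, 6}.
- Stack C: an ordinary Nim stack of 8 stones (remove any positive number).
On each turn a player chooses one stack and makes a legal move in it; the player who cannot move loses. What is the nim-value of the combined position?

8

For stack A, compute g(0), g(1), … with moves {4, 5}:
k:     0  1  2  3  4  5  6
g(k):  0  0  0  0  1  1  1
So g(6) = 1.
Grundy values for stack B (subtraction set {5, 6}):
g(0) = mex{} = 0
g(1) = mex{} = 0
g(2) = mex{} = 0
g(3) = mex{} = 0
g(4) = mex{} = 0
g(5) = mex{0} = 1
g(6) = mex{0} = 1
g(7) = mex{0} = 1
g(8) = mex{0} = 1
So g(8) = 1.
Stack C is a plain Nim stack of size 8, so its Grundy value is 8.
The value of a disjunctive sum is the nim-sum of the parts.
Combined value = 1 XOR 1 XOR 8 = 8.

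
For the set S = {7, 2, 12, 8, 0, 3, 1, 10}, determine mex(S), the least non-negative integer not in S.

4

The values 0, 1, 2, 3 are all present; 4 is the first non-negative integer missing from the set.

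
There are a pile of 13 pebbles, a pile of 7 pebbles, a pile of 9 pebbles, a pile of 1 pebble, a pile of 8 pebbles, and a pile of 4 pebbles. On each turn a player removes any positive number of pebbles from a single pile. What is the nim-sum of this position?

14

Write each in binary and XOR column by column:
  1101  (13)
  0111  (7)
  1001  (9)
  0001  (1)
  1000  (8)
  0100  (4)
  ----
  1110  (14)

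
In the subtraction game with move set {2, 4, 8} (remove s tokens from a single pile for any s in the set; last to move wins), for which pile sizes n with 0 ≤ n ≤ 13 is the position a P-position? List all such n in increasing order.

0, 1, 6, 7, 12, 13

Build the Grundy sequence with g(k) = mex{g(k−s) : s ∈ {2, 4, 8}, s ≤ k}:
g(0) = mex{} = 0
g(1) = mex{} = 0
g(2) = mex{0} = 1
g(3) = mex{0} = 1
g(4) = mex{0,1} = 2
g(5) = mex{0,1} = 2
g(6) = mex{1,2} = 0
g(7) = mex{1,2} = 0
g(8) = mex{0,2} = 1
g(9) = mex{0,2} = 1
g(10) = mex{0,1} = 2
g(11) = mex{0,1} = 2
g(12) = mex{1,2} = 0
g(13) = mex{1,2} = 0
The P-positions (g = 0) in 0..13 are 0, 1, 6, 7, 12, 13.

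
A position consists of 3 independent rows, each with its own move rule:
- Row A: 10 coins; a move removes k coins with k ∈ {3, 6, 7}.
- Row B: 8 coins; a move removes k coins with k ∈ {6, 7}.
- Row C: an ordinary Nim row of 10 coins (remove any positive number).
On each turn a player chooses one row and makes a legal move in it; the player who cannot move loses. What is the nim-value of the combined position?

11

Grundy values for row A (subtraction set {3, 6, 7}):
k:     0  1  2  3  4  5  6  7  8  9 10
g(k):  0  0  0  1  1  1  2  2  2  3  0
So g(10) = 0.
Grundy values for row B (subtraction set {6, 7}):
g(0) = mex{} = 0
g(1) = mex{} = 0
g(2) = mex{} = 0
g(3) = mex{} = 0
g(4) = mex{} = 0
g(5) = mex{} = 0
g(6) = mex{0} = 1
g(7) = mex{0} = 1
g(8) = mex{0} = 1
So g(8) = 1.
Row C is a plain Nim row of size 10, so its Grundy value is 10.
By the Sprague-Grundy theorem, the Grundy value of a sum of independent games is the XOR of the component values.
Combined value = 0 ⊕ 1 ⊕ 10 = 11.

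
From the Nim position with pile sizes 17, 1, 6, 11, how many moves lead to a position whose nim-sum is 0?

1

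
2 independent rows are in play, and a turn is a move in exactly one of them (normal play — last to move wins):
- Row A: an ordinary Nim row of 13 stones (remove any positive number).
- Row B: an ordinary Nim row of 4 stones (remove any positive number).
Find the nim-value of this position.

9

Row A is a plain Nim row of size 13, so its Grundy value is 13.
Row B is a plain Nim row of size 4, so its Grundy value is 4.
By the Sprague-Grundy theorem, the Grundy value of a sum of independent games is the XOR of the component values.
Combined value = 13 ⊕ 4 = 9.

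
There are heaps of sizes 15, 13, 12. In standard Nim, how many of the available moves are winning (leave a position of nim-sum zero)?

3

Nim-sum: 15 XOR 13 XOR 12 = 14.
The overall nim-sum is X = 14. A heap of size p has a winning move iff p XOR X < p (reduce it to p XOR X).
  15: 15 XOR 14 = 1 < 15 — winning move (to 1).
  13: 13 XOR 14 = 3 < 13 — winning move (to 3).
  12: 12 XOR 14 = 2 < 12 — winning move (to 2).
That gives 3 winning moves.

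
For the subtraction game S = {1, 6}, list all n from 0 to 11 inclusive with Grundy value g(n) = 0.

0, 2, 4, 7, 9, 11

Build the Grundy sequence with g(k) = mex{g(k−s) : s ∈ {1, 6}, s ≤ k}:
g(0) = mex{} = 0
g(1) = mex{0} = 1
g(2) = mex{1} = 0
g(3) = mex{0} = 1
g(4) = mex{1} = 0
g(5) = mex{0} = 1
g(6) = mex{0,1} = 2
g(7) = mex{1,2} = 0
g(8) = mex{0} = 1
g(9) = mex{1} = 0
g(10) = mex{0} = 1
g(11) = mex{1} = 0
The P-positions (g = 0) in 0..11 are 0, 2, 4, 7, 9, 11.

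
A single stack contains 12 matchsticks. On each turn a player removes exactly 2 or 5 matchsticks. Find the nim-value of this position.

2

Compute g(0), g(1), … for moves {2, 5}:
k:     0  1  2  3  4  5  6  7  8  9 10 11 12
g(k):  0  0  1  1  0  2  1  0  0  1  1  0  2
So g(12) = 2.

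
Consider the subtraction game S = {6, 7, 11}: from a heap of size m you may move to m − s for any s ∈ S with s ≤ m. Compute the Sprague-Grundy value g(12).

Grundy values for subtraction set {6, 7, 11}:
g(0) = mex{} = 0
g(1) = mex{} = 0
g(2) = mex{} = 0
g(3) = mex{} = 0
g(4) = mex{} = 0
g(5) = mex{} = 0
g(6) = mex{0} = 1
g(7) = mex{0} = 1
g(8) = mex{0} = 1
g(9) = mex{0} = 1
g(10) = mex{0} = 1
g(11) = mex{0} = 1
g(12) = mex{0,1} = 2
So g(12) = 2.

2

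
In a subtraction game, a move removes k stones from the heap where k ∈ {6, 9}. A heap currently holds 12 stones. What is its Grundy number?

2

Compute g(0), g(1), … for moves {6, 9}:
k:     0  1  2  3  4  5  6  7  8  9 10 11 12
g(k):  0  0  0  0  0  0  1  1  1  1  1  1  2
So g(12) = 2.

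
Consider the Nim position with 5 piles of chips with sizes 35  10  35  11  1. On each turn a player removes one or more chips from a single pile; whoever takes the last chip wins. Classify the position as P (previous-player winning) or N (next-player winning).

Compute the nim-sum pairwise:
35 ⊕ 10 = 41
41 ⊕ 35 = 10
10 ⊕ 11 = 1
1 ⊕ 1 = 0
The nim-sum is 0, so this is a P-position: the player to move is in a losing position under optimal play.

P-position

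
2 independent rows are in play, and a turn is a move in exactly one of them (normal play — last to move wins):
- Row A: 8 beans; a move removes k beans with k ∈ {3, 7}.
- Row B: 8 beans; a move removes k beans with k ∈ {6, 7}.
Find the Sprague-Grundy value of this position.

For row A, compute g(0), g(1), … with moves {3, 7}:
g(0) = mex{} = 0
g(1) = mex{} = 0
g(2) = mex{} = 0
g(3) = mex{0} = 1
g(4) = mex{0} = 1
g(5) = mex{0} = 1
g(6) = mex{1} = 0
g(7) = mex{0,1} = 2
g(8) = mex{0,1} = 2
So g(8) = 2.
Build the Grundy sequence for row B with g(k) = mex{g(k−s) : s ∈ {6, 7}, s ≤ k}:
g(0) = mex{} = 0
g(1) = mex{} = 0
g(2) = mex{} = 0
g(3) = mex{} = 0
g(4) = mex{} = 0
g(5) = mex{} = 0
g(6) = mex{0} = 1
g(7) = mex{0} = 1
g(8) = mex{0} = 1
So g(8) = 1.
The value of a disjunctive sum is the nim-sum of the parts.
Combined value = 2 ⊕ 1 = 3.

3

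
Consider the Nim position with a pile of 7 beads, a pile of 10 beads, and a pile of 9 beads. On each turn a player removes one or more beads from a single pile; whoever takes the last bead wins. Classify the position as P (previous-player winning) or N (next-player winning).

N-position

Nim-sum: 7 XOR 10 XOR 9 = 4.
The nim-sum is 4 ≠ 0, so this is an N-position: the player to move can win.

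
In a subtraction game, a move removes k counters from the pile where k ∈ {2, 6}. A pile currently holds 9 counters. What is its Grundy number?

0

Build the Grundy sequence with g(k) = mex{g(k−s) : s ∈ {2, 6}, s ≤ k}:
k:     0  1  2  3  4  5  6  7  8  9
g(k):  0  0  1  1  0  0  1  1  0  0
So g(9) = 0.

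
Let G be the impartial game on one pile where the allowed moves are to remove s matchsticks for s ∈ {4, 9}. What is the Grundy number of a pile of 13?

Build the Grundy sequence with g(k) = mex{g(k−s) : s ∈ {4, 9}, s ≤ k}:
k:     0  1  2  3  4  5  6  7  8  9 10 11 12 13
g(k):  0  0  0  0  1  1  1  1  0  2  2  2  1  0
So g(13) = 0.

0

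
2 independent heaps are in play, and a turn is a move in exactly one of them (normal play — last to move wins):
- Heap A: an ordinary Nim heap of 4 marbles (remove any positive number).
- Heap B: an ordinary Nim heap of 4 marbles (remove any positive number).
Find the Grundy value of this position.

0

Heap A is a plain Nim heap of size 4, so its Grundy value is 4.
Heap B is a plain Nim heap of size 4, so its Grundy value is 4.
By the Sprague-Grundy theorem, the Grundy value of a sum of independent games is the XOR of the component values.
Combined value = 4 ⊕ 4 = 0.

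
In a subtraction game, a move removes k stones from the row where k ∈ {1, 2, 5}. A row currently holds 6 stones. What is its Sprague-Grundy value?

Build the Grundy sequence with g(k) = mex{g(k−s) : s ∈ {1, 2, 5}, s ≤ k}:
g(0) = mex{} = 0
g(1) = mex{0} = 1
g(2) = mex{0,1} = 2
g(3) = mex{1,2} = 0
g(4) = mex{0,2} = 1
g(5) = mex{0,1} = 2
g(6) = mex{1,2} = 0
So g(6) = 0.

0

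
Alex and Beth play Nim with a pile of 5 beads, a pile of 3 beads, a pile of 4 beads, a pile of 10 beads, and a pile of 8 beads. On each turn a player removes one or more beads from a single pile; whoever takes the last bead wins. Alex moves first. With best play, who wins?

Beth wins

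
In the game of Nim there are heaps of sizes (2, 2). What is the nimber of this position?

0

In binary:
  10  (2)
  10  (2)
  --
  00  (0)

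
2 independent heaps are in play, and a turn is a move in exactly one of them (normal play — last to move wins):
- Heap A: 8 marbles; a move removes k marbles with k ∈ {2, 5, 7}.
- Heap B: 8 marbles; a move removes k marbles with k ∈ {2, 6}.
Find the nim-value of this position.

2

Grundy values for heap A (subtraction set {2, 5, 7}):
k:     0  1  2  3  4  5  6  7  8
g(k):  0  0  1  1  0  2  1  3  2
So g(8) = 2.
For heap B, compute g(0), g(1), … with moves {2, 6}:
k:     0  1  2  3  4  5  6  7  8
g(k):  0  0  1  1  0  0  1  1  0
So g(8) = 0.
By the Sprague-Grundy theorem, the Grundy value of a sum of independent games is the XOR of the component values.
Combined value = 2 XOR 0 = 2.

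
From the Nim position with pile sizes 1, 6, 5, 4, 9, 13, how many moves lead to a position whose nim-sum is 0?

1

Nim-sum: 1 ^ 6 ^ 5 ^ 4 ^ 9 ^ 13 = 2.
The overall nim-sum is X = 2. A pile of size p has a winning move iff p XOR X < p (reduce it to p XOR X).
  1: 1 XOR 2 = 3 ≥ 1 — no move.
  6: 6 XOR 2 = 4 < 6 — winning move (to 4).
  5: 5 XOR 2 = 7 ≥ 5 — no move.
  4: 4 XOR 2 = 6 ≥ 4 — no move.
  9: 9 XOR 2 = 11 ≥ 9 — no move.
  13: 13 XOR 2 = 15 ≥ 13 — no move.
That gives 1 winning move.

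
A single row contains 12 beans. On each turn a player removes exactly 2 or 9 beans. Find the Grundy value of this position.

0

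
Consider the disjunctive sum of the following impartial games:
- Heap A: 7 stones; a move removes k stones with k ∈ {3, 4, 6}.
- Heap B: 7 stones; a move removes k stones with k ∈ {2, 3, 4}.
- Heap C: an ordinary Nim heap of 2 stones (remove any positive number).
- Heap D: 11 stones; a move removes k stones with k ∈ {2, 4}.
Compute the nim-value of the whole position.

2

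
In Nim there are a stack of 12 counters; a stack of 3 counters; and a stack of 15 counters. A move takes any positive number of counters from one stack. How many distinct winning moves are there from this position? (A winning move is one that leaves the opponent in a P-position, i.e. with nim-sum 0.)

Compute the nim-sum pairwise:
12 ^ 3 = 15
15 ^ 15 = 0
The nim-sum is already 0, so every move leaves a nonzero nim-sum — there are no winning moves.

0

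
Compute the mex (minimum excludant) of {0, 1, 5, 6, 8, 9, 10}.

2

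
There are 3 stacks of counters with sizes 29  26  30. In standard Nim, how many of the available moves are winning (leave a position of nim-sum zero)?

In binary:
  11101  (29)
  11010  (26)
  11110  (30)
  -----
  11001  (25)
The overall nim-sum is X = 25. A stack of size p has a winning move iff p XOR X < p (reduce it to p XOR X).
  29: 29 XOR 25 = 4 < 29 — winning move (to 4).
  26: 26 XOR 25 = 3 < 26 — winning move (to 3).
  30: 30 XOR 25 = 7 < 30 — winning move (to 7).
That gives 3 winning moves.

3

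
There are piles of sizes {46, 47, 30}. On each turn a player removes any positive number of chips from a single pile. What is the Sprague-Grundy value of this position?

Compute the nim-sum pairwise:
46 XOR 47 = 1
1 XOR 30 = 31

31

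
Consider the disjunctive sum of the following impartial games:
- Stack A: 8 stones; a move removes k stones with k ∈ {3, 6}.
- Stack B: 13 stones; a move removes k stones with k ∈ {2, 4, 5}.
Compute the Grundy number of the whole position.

1

Build the Grundy sequence for stack A with g(k) = mex{g(k−s) : s ∈ {3, 6}, s ≤ k}:
k:     0  1  2  3  4  5  6  7  8
g(k):  0  0  0  1  1  1  2  2  2
So g(8) = 2.
For stack B, compute g(0), g(1), … with moves {2, 4, 5}:
g(0) = mex{} = 0
g(1) = mex{} = 0
g(2) = mex{0} = 1
g(3) = mex{0} = 1
g(4) = mex{0,1} = 2
g(5) = mex{0,1} = 2
g(6) = mex{0,1,2} = 3
g(7) = mex{1,2} = 0
g(8) = mex{1,2,3} = 0
g(9) = mex{0,2} = 1
g(10) = mex{0,2,3} = 1
g(11) = mex{0,1,3} = 2
g(12) = mex{0,1} = 2
g(13) = mex{0,1,2} = 3
So g(13) = 3.
The value of a disjunctive sum is the nim-sum of the parts.
Combined value = 2 ⊕ 3 = 1.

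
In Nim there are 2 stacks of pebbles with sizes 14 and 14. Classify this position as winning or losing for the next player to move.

Losing position

Compute the nim-sum pairwise:
14 XOR 14 = 0
The nim-sum is 0, so this is a P-position: the player to move is in a losing position under optimal play.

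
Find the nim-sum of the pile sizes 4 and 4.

Compute the nim-sum pairwise:
4 ^ 4 = 0

0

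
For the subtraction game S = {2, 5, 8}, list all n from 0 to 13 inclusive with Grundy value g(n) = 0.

0, 1, 4, 7, 10, 11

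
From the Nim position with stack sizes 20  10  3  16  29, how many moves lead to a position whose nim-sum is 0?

3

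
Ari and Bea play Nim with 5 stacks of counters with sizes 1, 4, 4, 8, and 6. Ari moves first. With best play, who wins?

Ari wins

Compute the nim-sum pairwise:
1 ⊕ 4 = 5
5 ⊕ 4 = 1
1 ⊕ 8 = 9
9 ⊕ 6 = 15
The nim-sum is 15 ≠ 0, so this is an N-position: the player to move can win; Ari has a winning move.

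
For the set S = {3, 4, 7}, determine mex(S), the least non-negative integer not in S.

0 is not in the set, so the mex is 0.

0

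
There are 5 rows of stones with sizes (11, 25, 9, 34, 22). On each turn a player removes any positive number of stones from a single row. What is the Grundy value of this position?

47

Nim-sum: 11 ⊕ 25 ⊕ 9 ⊕ 34 ⊕ 22 = 47.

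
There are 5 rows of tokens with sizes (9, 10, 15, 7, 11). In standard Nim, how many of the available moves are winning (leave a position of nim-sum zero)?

0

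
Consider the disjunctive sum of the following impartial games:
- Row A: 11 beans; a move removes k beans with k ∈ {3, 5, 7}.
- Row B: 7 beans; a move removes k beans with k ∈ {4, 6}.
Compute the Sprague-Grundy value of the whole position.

1

Build the Grundy sequence for row A with g(k) = mex{g(k−s) : s ∈ {3, 5, 7}, s ≤ k}:
k:     0  1  2  3  4  5  6  7  8  9 10 11
g(k):  0  0  0  1  1  1  2  2  2  3  0  0
So g(11) = 0.
Grundy values for row B (subtraction set {4, 6}):
g(0) = mex{} = 0
g(1) = mex{} = 0
g(2) = mex{} = 0
g(3) = mex{} = 0
g(4) = mex{0} = 1
g(5) = mex{0} = 1
g(6) = mex{0} = 1
g(7) = mex{0} = 1
So g(7) = 1.
By the Sprague-Grundy theorem, the Grundy value of a sum of independent games is the XOR of the component values.
Combined value = 0 ⊕ 1 = 1.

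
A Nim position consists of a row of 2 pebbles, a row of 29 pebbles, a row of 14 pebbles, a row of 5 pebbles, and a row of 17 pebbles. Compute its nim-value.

Bitwise XOR of the heap sizes:
  00010  (2)
  11101  (29)
  01110  (14)
  00101  (5)
  10001  (17)
  -----
  00101  (5)

5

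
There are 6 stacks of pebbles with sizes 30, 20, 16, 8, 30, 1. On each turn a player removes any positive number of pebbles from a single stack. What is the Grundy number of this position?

13

Nim-sum: 30 XOR 20 XOR 16 XOR 8 XOR 30 XOR 1 = 13.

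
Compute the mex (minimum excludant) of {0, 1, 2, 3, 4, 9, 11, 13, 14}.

5

The values 0, 1, 2, 3, 4 are all present; 5 is the first non-negative integer missing from the set.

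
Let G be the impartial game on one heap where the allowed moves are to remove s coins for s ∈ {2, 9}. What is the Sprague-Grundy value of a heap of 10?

Grundy values for subtraction set {2, 9}:
k:     0  1  2  3  4  5  6  7  8  9 10
g(k):  0  0  1  1  0  0  1  1  0  2  1
So g(10) = 1.

1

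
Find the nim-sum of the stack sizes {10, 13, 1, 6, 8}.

In binary:
  1010  (10)
  1101  (13)
  0001  (1)
  0110  (6)
  1000  (8)
  ----
  1000  (8)

8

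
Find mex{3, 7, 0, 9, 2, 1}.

The values 0, 1, 2, 3 are all present; 4 is the first non-negative integer missing from the set.

4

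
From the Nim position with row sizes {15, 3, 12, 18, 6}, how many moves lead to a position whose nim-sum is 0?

1

Compute the nim-sum pairwise:
15 ⊕ 3 = 12
12 ⊕ 12 = 0
0 ⊕ 18 = 18
18 ⊕ 6 = 20
The overall nim-sum is X = 20. A row of size p has a winning move iff p XOR X < p (reduce it to p XOR X).
  15: 15 XOR 20 = 27 ≥ 15 — no move.
  3: 3 XOR 20 = 23 ≥ 3 — no move.
  12: 12 XOR 20 = 24 ≥ 12 — no move.
  18: 18 XOR 20 = 6 < 18 — winning move (to 6).
  6: 6 XOR 20 = 18 ≥ 6 — no move.
That gives 1 winning move.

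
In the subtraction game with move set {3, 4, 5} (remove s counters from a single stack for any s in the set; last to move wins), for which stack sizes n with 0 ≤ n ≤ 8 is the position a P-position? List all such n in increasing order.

0, 1, 2, 8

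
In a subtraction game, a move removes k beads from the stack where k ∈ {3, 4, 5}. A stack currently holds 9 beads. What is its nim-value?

0

Build the Grundy sequence with g(k) = mex{g(k−s) : s ∈ {3, 4, 5}, s ≤ k}:
g(0) = mex{} = 0
g(1) = mex{} = 0
g(2) = mex{} = 0
g(3) = mex{0} = 1
g(4) = mex{0} = 1
g(5) = mex{0} = 1
g(6) = mex{0,1} = 2
g(7) = mex{0,1} = 2
g(8) = mex{1} = 0
g(9) = mex{1,2} = 0
So g(9) = 0.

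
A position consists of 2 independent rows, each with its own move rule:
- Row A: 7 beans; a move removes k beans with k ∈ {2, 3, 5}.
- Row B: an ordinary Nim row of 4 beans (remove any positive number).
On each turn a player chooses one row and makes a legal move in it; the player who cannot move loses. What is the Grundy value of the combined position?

4

Build the Grundy sequence for row A with g(k) = mex{g(k−s) : s ∈ {2, 3, 5}, s ≤ k}:
g(0) = mex{} = 0
g(1) = mex{} = 0
g(2) = mex{0} = 1
g(3) = mex{0} = 1
g(4) = mex{0,1} = 2
g(5) = mex{0,1} = 2
g(6) = mex{0,1,2} = 3
g(7) = mex{1,2} = 0
So g(7) = 0.
Row B is a plain Nim row of size 4, so its Grundy value is 4.
The value of a disjunctive sum is the nim-sum of the parts.
Combined value = 0 ⊕ 4 = 4.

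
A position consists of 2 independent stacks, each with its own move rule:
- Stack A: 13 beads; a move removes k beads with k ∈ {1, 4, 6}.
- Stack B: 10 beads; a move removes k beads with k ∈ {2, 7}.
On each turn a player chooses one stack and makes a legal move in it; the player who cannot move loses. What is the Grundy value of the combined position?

1

Grundy values for stack A (subtraction set {1, 4, 6}):
g(0) = mex{} = 0
g(1) = mex{0} = 1
g(2) = mex{1} = 0
g(3) = mex{0} = 1
g(4) = mex{0,1} = 2
g(5) = mex{1,2} = 0
g(6) = mex{0} = 1
g(7) = mex{1} = 0
g(8) = mex{0,2} = 1
g(9) = mex{0,1} = 2
g(10) = mex{1,2} = 0
g(11) = mex{0} = 1
g(12) = mex{1} = 0
g(13) = mex{0,2} = 1
So g(13) = 1.
Build the Grundy sequence for stack B with g(k) = mex{g(k−s) : s ∈ {2, 7}, s ≤ k}:
g(0) = mex{} = 0
g(1) = mex{} = 0
g(2) = mex{0} = 1
g(3) = mex{0} = 1
g(4) = mex{1} = 0
g(5) = mex{1} = 0
g(6) = mex{0} = 1
g(7) = mex{0} = 1
g(8) = mex{0,1} = 2
g(9) = mex{1} = 0
g(10) = mex{1,2} = 0
So g(10) = 0.
By the Sprague-Grundy theorem, the Grundy value of a sum of independent games is the XOR of the component values.
Combined value = 1 XOR 0 = 1.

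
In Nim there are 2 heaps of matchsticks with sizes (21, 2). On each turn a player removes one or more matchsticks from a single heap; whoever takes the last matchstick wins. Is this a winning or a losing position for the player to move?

Winning position

Nim-sum: 21 XOR 2 = 23.
The nim-sum is 23 ≠ 0, so this is an N-position: the player to move can win.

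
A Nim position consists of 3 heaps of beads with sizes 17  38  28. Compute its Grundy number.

Compute the nim-sum pairwise:
17 ^ 38 = 55
55 ^ 28 = 43

43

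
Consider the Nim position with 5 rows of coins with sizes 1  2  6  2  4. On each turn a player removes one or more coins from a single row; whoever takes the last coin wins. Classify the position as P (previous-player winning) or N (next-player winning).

N-position

Write each in binary and XOR column by column:
  001  (1)
  010  (2)
  110  (6)
  010  (2)
  100  (4)
  ---
  011  (3)
The nim-sum is 3 ≠ 0, so this is an N-position: the player to move can win.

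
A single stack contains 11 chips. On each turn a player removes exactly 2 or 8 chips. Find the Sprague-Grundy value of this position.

Compute g(0), g(1), … for moves {2, 8}:
k:     0  1  2  3  4  5  6  7  8  9 10 11
g(k):  0  0  1  1  0  0  1  1  2  2  0  0
So g(11) = 0.

0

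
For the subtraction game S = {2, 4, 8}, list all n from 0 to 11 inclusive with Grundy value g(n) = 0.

0, 1, 6, 7

Compute g(0), g(1), … for moves {2, 4, 8}:
g(0) = mex{} = 0
g(1) = mex{} = 0
g(2) = mex{0} = 1
g(3) = mex{0} = 1
g(4) = mex{0,1} = 2
g(5) = mex{0,1} = 2
g(6) = mex{1,2} = 0
g(7) = mex{1,2} = 0
g(8) = mex{0,2} = 1
g(9) = mex{0,2} = 1
g(10) = mex{0,1} = 2
g(11) = mex{0,1} = 2
The P-positions (g = 0) in 0..11 are 0, 1, 6, 7.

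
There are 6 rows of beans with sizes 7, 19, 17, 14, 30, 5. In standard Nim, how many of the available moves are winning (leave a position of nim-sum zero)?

Nim-sum: 7 ⊕ 19 ⊕ 17 ⊕ 14 ⊕ 30 ⊕ 5 = 16.
The overall nim-sum is X = 16. A row of size p has a winning move iff p XOR X < p (reduce it to p XOR X).
  7: 7 XOR 16 = 23 ≥ 7 — no move.
  19: 19 XOR 16 = 3 < 19 — winning move (to 3).
  17: 17 XOR 16 = 1 < 17 — winning move (to 1).
  14: 14 XOR 16 = 30 ≥ 14 — no move.
  30: 30 XOR 16 = 14 < 30 — winning move (to 14).
  5: 5 XOR 16 = 21 ≥ 5 — no move.
That gives 3 winning moves.

3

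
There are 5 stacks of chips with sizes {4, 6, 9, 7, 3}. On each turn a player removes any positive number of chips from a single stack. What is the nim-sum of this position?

15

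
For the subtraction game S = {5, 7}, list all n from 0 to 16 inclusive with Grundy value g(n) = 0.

Compute g(0), g(1), … for moves {5, 7}:
k:     0  1  2  3  4  5  6  7  8  9 10 11 12 13 14 15 16
g(k):  0  0  0  0  0  1  1  1  1  1  2  2  0  0  0  0  0
The P-positions (g = 0) in 0..16 are 0, 1, 2, 3, 4, 12, 13, 14, 15, 16.

0, 1, 2, 3, 4, 12, 13, 14, 15, 16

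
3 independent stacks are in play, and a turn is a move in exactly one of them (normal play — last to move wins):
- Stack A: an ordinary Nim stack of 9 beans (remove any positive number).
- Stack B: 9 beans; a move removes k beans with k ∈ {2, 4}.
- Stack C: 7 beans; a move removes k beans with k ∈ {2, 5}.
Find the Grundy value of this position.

Stack A is a plain Nim stack of size 9, so its Grundy value is 9.
Build the Grundy sequence for stack B with g(k) = mex{g(k−s) : s ∈ {2, 4}, s ≤ k}:
k:     0  1  2  3  4  5  6  7  8  9
g(k):  0  0  1  1  2  2  0  0  1  1
So g(9) = 1.
Build the Grundy sequence for stack C with g(k) = mex{g(k−s) : s ∈ {2, 5}, s ≤ k}:
k:     0  1  2  3  4  5  6  7
g(k):  0  0  1  1  0  2  1  0
So g(7) = 0.
The value of a disjunctive sum is the nim-sum of the parts.
Combined value = 9 ⊕ 1 ⊕ 0 = 8.

8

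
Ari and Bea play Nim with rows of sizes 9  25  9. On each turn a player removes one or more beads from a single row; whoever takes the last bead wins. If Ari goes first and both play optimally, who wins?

Ari wins

Compute the nim-sum pairwise:
9 ^ 25 = 16
16 ^ 9 = 25
The nim-sum is 25 ≠ 0, so this is an N-position: the player to move can win; Ari has a winning move.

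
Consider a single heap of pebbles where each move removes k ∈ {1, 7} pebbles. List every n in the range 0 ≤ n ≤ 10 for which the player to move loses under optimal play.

Build the Grundy sequence with g(k) = mex{g(k−s) : s ∈ {1, 7}, s ≤ k}:
g(0) = mex{} = 0
g(1) = mex{0} = 1
g(2) = mex{1} = 0
g(3) = mex{0} = 1
g(4) = mex{1} = 0
g(5) = mex{0} = 1
g(6) = mex{1} = 0
g(7) = mex{0} = 1
g(8) = mex{1} = 0
g(9) = mex{0} = 1
g(10) = mex{1} = 0
The P-positions (g = 0) in 0..10 are 0, 2, 4, 6, 8, 10.

0, 2, 4, 6, 8, 10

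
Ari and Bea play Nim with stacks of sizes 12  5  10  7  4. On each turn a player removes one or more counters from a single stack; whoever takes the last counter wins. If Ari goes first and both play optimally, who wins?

Write each in binary and XOR column by column:
  1100  (12)
  0101  (5)
  1010  (10)
  0111  (7)
  0100  (4)
  ----
  0000  (0)
The nim-sum is 0, so this is a P-position: the player to move is in a losing position under optimal play; Ari is about to move from it and so loses — Bea wins.

Bea wins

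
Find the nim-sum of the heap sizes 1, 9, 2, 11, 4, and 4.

Nim-sum: 1 XOR 9 XOR 2 XOR 11 XOR 4 XOR 4 = 1.

1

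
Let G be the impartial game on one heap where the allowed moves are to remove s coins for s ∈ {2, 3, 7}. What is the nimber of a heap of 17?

1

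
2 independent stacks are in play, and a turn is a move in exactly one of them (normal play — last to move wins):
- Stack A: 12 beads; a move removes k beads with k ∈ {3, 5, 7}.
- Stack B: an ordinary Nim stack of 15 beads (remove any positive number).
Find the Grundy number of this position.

15

Grundy values for stack A (subtraction set {3, 5, 7}):
g(0) = mex{} = 0
g(1) = mex{} = 0
g(2) = mex{} = 0
g(3) = mex{0} = 1
g(4) = mex{0} = 1
g(5) = mex{0} = 1
g(6) = mex{0,1} = 2
g(7) = mex{0,1} = 2
g(8) = mex{0,1} = 2
g(9) = mex{0,1,2} = 3
g(10) = mex{1,2} = 0
g(11) = mex{1,2} = 0
g(12) = mex{1,2,3} = 0
So g(12) = 0.
Stack B is a plain Nim stack of size 15, so its Grundy value is 15.
By the Sprague-Grundy theorem, the Grundy value of a sum of independent games is the XOR of the component values.
Combined value = 0 XOR 15 = 15.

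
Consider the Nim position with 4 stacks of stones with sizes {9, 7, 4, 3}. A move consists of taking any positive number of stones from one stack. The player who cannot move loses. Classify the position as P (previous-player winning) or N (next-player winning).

N-position

Nim-sum: 9 ⊕ 7 ⊕ 4 ⊕ 3 = 9.
The nim-sum is 9 ≠ 0, so this is an N-position: the player to move can win.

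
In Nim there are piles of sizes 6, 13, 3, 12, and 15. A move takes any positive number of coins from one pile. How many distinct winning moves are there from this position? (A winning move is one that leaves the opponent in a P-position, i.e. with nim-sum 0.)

Nim-sum: 6 ^ 13 ^ 3 ^ 12 ^ 15 = 11.
The overall nim-sum is X = 11. A pile of size p has a winning move iff p XOR X < p (reduce it to p XOR X).
  6: 6 XOR 11 = 13 ≥ 6 — no move.
  13: 13 XOR 11 = 6 < 13 — winning move (to 6).
  3: 3 XOR 11 = 8 ≥ 3 — no move.
  12: 12 XOR 11 = 7 < 12 — winning move (to 7).
  15: 15 XOR 11 = 4 < 15 — winning move (to 4).
That gives 3 winning moves.

3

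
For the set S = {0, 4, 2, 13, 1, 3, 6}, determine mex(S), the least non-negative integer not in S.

The values 0, 1, 2, 3, 4 are all present; 5 is the first non-negative integer missing from the set.

5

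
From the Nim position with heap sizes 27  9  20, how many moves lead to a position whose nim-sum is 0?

1

Compute the nim-sum pairwise:
27 ⊕ 9 = 18
18 ⊕ 20 = 6
The overall nim-sum is X = 6. A heap of size p has a winning move iff p XOR X < p (reduce it to p XOR X).
  27: 27 XOR 6 = 29 ≥ 27 — no move.
  9: 9 XOR 6 = 15 ≥ 9 — no move.
  20: 20 XOR 6 = 18 < 20 — winning move (to 18).
That gives 1 winning move.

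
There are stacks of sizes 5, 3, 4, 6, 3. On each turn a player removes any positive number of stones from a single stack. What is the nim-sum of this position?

Bitwise XOR of the heap sizes:
  101  (5)
  011  (3)
  100  (4)
  110  (6)
  011  (3)
  ---
  111  (7)

7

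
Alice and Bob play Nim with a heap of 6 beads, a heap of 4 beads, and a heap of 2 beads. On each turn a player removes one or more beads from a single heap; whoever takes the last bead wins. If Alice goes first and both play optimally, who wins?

Bitwise XOR of the heap sizes:
  110  (6)
  100  (4)
  010  (2)
  ---
  000  (0)
The nim-sum is 0, so this is a P-position: the player to move is in a losing position under optimal play; Alice is about to move from it and so loses — Bob wins.

Bob wins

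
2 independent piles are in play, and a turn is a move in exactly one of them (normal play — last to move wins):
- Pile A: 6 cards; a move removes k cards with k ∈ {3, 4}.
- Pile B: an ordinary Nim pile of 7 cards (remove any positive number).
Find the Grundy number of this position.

For pile A, compute g(0), g(1), … with moves {3, 4}:
k:     0  1  2  3  4  5  6
g(k):  0  0  0  1  1  1  2
So g(6) = 2.
Pile B is a plain Nim pile of size 7, so its Grundy value is 7.
The value of a disjunctive sum is the nim-sum of the parts.
Combined value = 2 ⊕ 7 = 5.

5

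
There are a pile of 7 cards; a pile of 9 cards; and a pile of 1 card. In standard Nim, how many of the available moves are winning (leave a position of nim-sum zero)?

Bitwise XOR of the heap sizes:
  0111  (7)
  1001  (9)
  0001  (1)
  ----
  1111  (15)
The overall nim-sum is X = 15. A pile of size p has a winning move iff p XOR X < p (reduce it to p XOR X).
  7: 7 XOR 15 = 8 ≥ 7 — no move.
  9: 9 XOR 15 = 6 < 9 — winning move (to 6).
  1: 1 XOR 15 = 14 ≥ 1 — no move.
That gives 1 winning move.

1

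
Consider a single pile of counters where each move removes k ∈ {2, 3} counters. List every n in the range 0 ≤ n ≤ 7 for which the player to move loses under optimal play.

0, 1, 5, 6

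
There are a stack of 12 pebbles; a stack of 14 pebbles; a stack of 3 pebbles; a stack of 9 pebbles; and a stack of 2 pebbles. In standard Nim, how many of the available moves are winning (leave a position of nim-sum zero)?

Nim-sum: 12 ⊕ 14 ⊕ 3 ⊕ 9 ⊕ 2 = 10.
The overall nim-sum is X = 10. A stack of size p has a winning move iff p XOR X < p (reduce it to p XOR X).
  12: 12 XOR 10 = 6 < 12 — winning move (to 6).
  14: 14 XOR 10 = 4 < 14 — winning move (to 4).
  3: 3 XOR 10 = 9 ≥ 3 — no move.
  9: 9 XOR 10 = 3 < 9 — winning move (to 3).
  2: 2 XOR 10 = 8 ≥ 2 — no move.
That gives 3 winning moves.

3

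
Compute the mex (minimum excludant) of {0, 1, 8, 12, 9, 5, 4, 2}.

3

The values 0, 1, 2 are all present; 3 is the first non-negative integer missing from the set.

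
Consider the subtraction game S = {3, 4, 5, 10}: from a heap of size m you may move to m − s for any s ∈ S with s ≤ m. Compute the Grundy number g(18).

1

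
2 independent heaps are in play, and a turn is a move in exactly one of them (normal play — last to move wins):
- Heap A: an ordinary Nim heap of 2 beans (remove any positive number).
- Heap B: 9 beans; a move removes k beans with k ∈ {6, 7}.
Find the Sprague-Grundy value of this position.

Heap A is a plain Nim heap of size 2, so its Grundy value is 2.
Build the Grundy sequence for heap B with g(k) = mex{g(k−s) : s ∈ {6, 7}, s ≤ k}:
k:     0  1  2  3  4  5  6  7  8  9
g(k):  0  0  0  0  0  0  1  1  1  1
So g(9) = 1.
The value of a disjunctive sum is the nim-sum of the parts.
Combined value = 2 XOR 1 = 3.

3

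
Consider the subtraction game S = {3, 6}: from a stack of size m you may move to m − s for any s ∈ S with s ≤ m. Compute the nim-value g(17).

2

Build the Grundy sequence with g(k) = mex{g(k−s) : s ∈ {3, 6}, s ≤ k}:
k:     0  1  2  3  4  5  6  7  8  9 10 11 12 13 14 15 16 17
g(k):  0  0  0  1  1  1  2  2  2  0  0  0  1  1  1  2  2  2
So g(17) = 2.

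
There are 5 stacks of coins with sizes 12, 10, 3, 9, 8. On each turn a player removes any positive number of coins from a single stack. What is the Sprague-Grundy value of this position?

Nim-sum: 12 XOR 10 XOR 3 XOR 9 XOR 8 = 4.

4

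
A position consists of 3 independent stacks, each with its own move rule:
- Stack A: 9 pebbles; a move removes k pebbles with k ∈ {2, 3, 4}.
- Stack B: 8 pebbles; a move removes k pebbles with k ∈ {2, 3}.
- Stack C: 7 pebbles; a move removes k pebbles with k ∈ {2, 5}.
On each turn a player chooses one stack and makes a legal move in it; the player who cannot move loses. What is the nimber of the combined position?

0

Build the Grundy sequence for stack A with g(k) = mex{g(k−s) : s ∈ {2, 3, 4}, s ≤ k}:
g(0) = mex{} = 0
g(1) = mex{} = 0
g(2) = mex{0} = 1
g(3) = mex{0} = 1
g(4) = mex{0,1} = 2
g(5) = mex{0,1} = 2
g(6) = mex{1,2} = 0
g(7) = mex{1,2} = 0
g(8) = mex{0,2} = 1
g(9) = mex{0,2} = 1
So g(9) = 1.
Grundy values for stack B (subtraction set {2, 3}):
g(0) = mex{} = 0
g(1) = mex{} = 0
g(2) = mex{0} = 1
g(3) = mex{0} = 1
g(4) = mex{0,1} = 2
g(5) = mex{1} = 0
g(6) = mex{1,2} = 0
g(7) = mex{0,2} = 1
g(8) = mex{0} = 1
So g(8) = 1.
Build the Grundy sequence for stack C with g(k) = mex{g(k−s) : s ∈ {2, 5}, s ≤ k}:
k:     0  1  2  3  4  5  6  7
g(k):  0  0  1  1  0  2  1  0
So g(7) = 0.
The value of a disjunctive sum is the nim-sum of the parts.
Combined value = 1 ⊕ 1 ⊕ 0 = 0.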